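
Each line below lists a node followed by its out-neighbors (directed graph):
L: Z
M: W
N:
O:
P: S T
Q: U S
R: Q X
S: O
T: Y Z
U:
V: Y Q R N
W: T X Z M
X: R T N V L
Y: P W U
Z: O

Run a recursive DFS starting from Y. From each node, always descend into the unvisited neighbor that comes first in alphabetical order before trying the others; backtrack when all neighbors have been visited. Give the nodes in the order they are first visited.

Y P S O T Z U W M X L N R Q V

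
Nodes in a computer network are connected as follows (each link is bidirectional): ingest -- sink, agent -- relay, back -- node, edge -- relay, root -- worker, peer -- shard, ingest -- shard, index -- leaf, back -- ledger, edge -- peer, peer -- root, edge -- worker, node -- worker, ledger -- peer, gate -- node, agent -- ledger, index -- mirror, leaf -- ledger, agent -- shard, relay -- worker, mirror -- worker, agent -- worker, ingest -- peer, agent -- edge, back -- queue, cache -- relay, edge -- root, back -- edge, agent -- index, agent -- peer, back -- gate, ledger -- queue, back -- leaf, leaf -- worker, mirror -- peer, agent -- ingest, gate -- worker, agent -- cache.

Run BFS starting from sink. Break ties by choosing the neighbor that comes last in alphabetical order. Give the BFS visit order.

Visit sink; enqueue ingest → queue [ingest]
Visit ingest; enqueue shard, peer, agent → queue [shard, peer, agent]
Visit shard → queue [peer, agent]
Visit peer; enqueue root, mirror, ledger, edge → queue [agent, root, mirror, ledger, edge]
Visit agent; enqueue worker, relay, index, cache → queue [root, mirror, ledger, edge, worker, relay, index, cache]
Visit root → queue [mirror, ledger, edge, worker, relay, index, cache]
Visit mirror → queue [ledger, edge, worker, relay, index, cache]
Visit ledger; enqueue queue, leaf, back → queue [edge, worker, relay, index, cache, queue, leaf, back]
Visit edge → queue [worker, relay, index, cache, queue, leaf, back]
Visit worker; enqueue node, gate → queue [relay, index, cache, queue, leaf, back, node, gate]
Visit relay → queue [index, cache, queue, leaf, back, node, gate]
Visit index → queue [cache, queue, leaf, back, node, gate]
Visit cache → queue [queue, leaf, back, node, gate]
Visit queue → queue [leaf, back, node, gate]
Visit leaf → queue [back, node, gate]
Visit back → queue [node, gate]
Visit node → queue [gate]
Visit gate → queue []

sink -> ingest -> shard -> peer -> agent -> root -> mirror -> ledger -> edge -> worker -> relay -> index -> cache -> queue -> leaf -> back -> node -> gate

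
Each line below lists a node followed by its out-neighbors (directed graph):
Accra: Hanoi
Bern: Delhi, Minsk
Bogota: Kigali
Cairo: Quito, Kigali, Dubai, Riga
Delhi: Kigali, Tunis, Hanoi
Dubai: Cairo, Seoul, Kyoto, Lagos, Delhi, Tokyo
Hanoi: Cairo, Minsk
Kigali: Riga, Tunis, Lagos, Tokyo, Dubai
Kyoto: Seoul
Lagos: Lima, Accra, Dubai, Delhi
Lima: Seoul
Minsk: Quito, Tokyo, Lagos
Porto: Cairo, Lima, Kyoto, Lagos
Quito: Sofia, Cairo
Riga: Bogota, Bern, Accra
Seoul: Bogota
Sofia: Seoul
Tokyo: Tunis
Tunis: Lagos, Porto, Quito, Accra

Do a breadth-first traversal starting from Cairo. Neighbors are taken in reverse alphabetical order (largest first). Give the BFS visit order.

Cairo Riga Quito Kigali Dubai Bogota Bern Accra Sofia Tunis Tokyo Lagos Seoul Kyoto Delhi Minsk Hanoi Porto Lima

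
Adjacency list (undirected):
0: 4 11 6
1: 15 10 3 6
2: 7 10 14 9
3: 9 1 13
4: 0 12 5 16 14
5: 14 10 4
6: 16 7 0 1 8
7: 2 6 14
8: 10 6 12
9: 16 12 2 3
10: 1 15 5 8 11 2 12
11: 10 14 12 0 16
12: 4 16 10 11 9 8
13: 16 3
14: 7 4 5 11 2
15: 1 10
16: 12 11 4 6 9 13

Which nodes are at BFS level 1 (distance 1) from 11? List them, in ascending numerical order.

0, 10, 12, 14, 16

Level 0: 11
Level 1: 0, 10, 12, 14, 16
Level 2: 1, 2, 4, 5, 6, 7, 8, 9, 13, 15
Level 3: 3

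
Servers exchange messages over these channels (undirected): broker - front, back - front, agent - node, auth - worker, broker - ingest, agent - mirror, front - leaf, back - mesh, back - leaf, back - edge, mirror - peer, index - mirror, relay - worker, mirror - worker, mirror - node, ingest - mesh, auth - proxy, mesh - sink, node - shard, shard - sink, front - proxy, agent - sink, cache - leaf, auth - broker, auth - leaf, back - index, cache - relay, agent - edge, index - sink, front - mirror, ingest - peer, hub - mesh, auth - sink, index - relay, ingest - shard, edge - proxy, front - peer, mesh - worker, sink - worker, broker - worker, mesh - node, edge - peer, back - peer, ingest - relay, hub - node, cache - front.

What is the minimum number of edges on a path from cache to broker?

2

Level 0: cache
Level 1: front, leaf, relay
Level 2: auth, back, broker, index, ingest, mirror, peer, proxy, worker
Level 3: agent, edge, mesh, node, shard, sink
Level 4: hub
broker first appears at level 2.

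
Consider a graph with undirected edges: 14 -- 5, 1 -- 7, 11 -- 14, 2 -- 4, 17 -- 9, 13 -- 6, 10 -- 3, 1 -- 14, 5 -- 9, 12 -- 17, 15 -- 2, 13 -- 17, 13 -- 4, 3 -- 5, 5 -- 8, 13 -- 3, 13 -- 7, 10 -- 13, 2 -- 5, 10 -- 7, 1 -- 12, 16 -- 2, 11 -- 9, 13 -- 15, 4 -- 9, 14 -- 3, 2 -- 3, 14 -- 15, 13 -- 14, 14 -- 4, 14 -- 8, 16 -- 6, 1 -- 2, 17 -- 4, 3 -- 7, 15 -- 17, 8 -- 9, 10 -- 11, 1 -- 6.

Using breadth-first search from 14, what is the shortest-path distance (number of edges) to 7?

2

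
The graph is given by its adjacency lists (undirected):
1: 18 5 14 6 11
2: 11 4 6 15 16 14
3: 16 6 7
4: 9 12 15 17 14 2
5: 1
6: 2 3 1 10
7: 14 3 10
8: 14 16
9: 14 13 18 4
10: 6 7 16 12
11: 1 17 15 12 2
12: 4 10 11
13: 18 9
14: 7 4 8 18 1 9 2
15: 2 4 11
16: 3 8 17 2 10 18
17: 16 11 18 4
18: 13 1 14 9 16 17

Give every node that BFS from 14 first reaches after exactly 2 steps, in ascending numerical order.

3, 5, 6, 10, 11, 12, 13, 15, 16, 17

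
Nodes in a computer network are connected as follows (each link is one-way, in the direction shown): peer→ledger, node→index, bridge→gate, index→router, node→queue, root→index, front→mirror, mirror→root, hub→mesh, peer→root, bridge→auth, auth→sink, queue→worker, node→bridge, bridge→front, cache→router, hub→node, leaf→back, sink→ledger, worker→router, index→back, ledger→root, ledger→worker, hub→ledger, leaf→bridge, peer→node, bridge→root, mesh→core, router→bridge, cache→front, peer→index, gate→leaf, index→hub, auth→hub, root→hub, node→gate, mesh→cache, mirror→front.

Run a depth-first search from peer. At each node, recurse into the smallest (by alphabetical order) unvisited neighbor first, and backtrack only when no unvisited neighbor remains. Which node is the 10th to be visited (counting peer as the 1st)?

auth

Visit peer
peer → index
index → back
index → hub
hub → ledger
ledger → root
ledger → worker
worker → router
router → bridge
bridge → auth
auth → sink
bridge → front
front → mirror
bridge → gate
gate → leaf
hub → mesh
mesh → cache
mesh → core
hub → node
node → queue

Visit order: peer, index, back, hub, ledger, root, worker, router, bridge, auth, sink, front, mirror, gate, leaf, mesh, cache, core, node, queue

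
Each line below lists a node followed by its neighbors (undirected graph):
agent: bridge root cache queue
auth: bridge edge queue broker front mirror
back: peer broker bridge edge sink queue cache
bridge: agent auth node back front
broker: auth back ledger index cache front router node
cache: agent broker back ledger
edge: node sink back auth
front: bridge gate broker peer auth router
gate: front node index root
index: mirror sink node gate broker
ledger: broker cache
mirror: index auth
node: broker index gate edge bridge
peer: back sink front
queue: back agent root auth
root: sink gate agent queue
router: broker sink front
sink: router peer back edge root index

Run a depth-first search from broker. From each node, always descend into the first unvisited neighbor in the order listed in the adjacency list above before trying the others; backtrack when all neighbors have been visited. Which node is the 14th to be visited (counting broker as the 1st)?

back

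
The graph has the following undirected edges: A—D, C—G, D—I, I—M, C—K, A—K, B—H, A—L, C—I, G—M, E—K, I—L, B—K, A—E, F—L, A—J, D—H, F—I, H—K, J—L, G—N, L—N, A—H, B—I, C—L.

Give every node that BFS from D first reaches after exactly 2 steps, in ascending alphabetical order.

Level 0: D
Level 1: A, H, I
Level 2: B, C, E, F, J, K, L, M
Level 3: G, N

B, C, E, F, J, K, L, M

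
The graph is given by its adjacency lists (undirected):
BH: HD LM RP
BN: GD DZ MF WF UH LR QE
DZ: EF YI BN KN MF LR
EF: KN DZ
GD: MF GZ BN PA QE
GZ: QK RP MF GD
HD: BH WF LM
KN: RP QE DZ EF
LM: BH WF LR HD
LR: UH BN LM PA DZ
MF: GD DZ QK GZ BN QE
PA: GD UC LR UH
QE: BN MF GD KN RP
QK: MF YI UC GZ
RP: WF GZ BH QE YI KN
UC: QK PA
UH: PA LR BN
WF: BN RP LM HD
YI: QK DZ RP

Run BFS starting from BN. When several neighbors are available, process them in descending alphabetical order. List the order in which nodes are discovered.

Visit BN; enqueue WF, UH, QE, MF, LR, GD, DZ → queue [WF, UH, QE, MF, LR, GD, DZ]
Visit WF; enqueue RP, LM, HD → queue [UH, QE, MF, LR, GD, DZ, RP, LM, HD]
Visit UH; enqueue PA → queue [QE, MF, LR, GD, DZ, RP, LM, HD, PA]
Visit QE; enqueue KN → queue [MF, LR, GD, DZ, RP, LM, HD, PA, KN]
Visit MF; enqueue QK, GZ → queue [LR, GD, DZ, RP, LM, HD, PA, KN, QK, GZ]
Visit LR → queue [GD, DZ, RP, LM, HD, PA, KN, QK, GZ]
Visit GD → queue [DZ, RP, LM, HD, PA, KN, QK, GZ]
Visit DZ; enqueue YI, EF → queue [RP, LM, HD, PA, KN, QK, GZ, YI, EF]
Visit RP; enqueue BH → queue [LM, HD, PA, KN, QK, GZ, YI, EF, BH]
Visit LM → queue [HD, PA, KN, QK, GZ, YI, EF, BH]
Visit HD → queue [PA, KN, QK, GZ, YI, EF, BH]
Visit PA; enqueue UC → queue [KN, QK, GZ, YI, EF, BH, UC]
Visit KN → queue [QK, GZ, YI, EF, BH, UC]
Visit QK → queue [GZ, YI, EF, BH, UC]
Visit GZ → queue [YI, EF, BH, UC]
Visit YI → queue [EF, BH, UC]
Visit EF → queue [BH, UC]
Visit BH → queue [UC]
Visit UC → queue []

BN, WF, UH, QE, MF, LR, GD, DZ, RP, LM, HD, PA, KN, QK, GZ, YI, EF, BH, UC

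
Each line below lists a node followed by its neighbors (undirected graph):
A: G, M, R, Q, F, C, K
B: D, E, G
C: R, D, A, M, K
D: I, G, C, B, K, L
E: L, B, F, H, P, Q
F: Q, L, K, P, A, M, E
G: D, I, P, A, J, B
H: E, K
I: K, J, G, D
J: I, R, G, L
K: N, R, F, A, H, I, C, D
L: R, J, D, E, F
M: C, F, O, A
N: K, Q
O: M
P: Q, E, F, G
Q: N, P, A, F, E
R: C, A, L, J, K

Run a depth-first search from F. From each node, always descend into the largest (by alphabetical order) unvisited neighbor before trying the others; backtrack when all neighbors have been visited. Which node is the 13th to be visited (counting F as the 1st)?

D

Visit F
F → Q
Q → P
P → G
G → J
J → R
R → L
L → E
E → H
H → K
K → N
K → I
I → D
D → C
C → M
M → O
M → A
D → B

Visit order: F, Q, P, G, J, R, L, E, H, K, N, I, D, C, M, O, A, B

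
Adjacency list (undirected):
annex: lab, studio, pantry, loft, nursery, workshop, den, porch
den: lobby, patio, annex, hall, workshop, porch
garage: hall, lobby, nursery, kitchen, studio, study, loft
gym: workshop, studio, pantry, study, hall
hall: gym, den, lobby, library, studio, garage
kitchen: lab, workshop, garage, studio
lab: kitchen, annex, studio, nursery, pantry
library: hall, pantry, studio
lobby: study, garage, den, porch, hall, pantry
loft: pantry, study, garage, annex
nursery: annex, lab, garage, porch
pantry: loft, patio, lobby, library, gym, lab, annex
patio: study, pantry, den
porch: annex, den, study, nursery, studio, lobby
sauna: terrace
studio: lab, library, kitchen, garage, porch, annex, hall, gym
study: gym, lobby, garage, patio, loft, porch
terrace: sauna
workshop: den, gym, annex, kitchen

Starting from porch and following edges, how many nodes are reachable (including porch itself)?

BFS from porch visits: porch, annex, den, study, nursery, studio, lobby, lab, pantry, loft, workshop, patio, hall, gym, garage, library, kitchen
Reachable nodes: 17 of 19 total.

17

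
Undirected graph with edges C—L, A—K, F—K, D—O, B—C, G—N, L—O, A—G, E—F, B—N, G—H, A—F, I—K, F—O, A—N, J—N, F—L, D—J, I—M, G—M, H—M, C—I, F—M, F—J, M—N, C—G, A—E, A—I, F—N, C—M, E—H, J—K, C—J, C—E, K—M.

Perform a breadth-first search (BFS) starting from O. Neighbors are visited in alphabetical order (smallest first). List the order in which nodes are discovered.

O, D, F, L, J, A, E, K, M, N, C, G, I, H, B

Visit O; enqueue D, F, L → queue [D, F, L]
Visit D; enqueue J → queue [F, L, J]
Visit F; enqueue A, E, K, M, N → queue [L, J, A, E, K, M, N]
Visit L; enqueue C → queue [J, A, E, K, M, N, C]
Visit J → queue [A, E, K, M, N, C]
Visit A; enqueue G, I → queue [E, K, M, N, C, G, I]
Visit E; enqueue H → queue [K, M, N, C, G, I, H]
Visit K → queue [M, N, C, G, I, H]
Visit M → queue [N, C, G, I, H]
Visit N; enqueue B → queue [C, G, I, H, B]
Visit C → queue [G, I, H, B]
Visit G → queue [I, H, B]
Visit I → queue [H, B]
Visit H → queue [B]
Visit B → queue []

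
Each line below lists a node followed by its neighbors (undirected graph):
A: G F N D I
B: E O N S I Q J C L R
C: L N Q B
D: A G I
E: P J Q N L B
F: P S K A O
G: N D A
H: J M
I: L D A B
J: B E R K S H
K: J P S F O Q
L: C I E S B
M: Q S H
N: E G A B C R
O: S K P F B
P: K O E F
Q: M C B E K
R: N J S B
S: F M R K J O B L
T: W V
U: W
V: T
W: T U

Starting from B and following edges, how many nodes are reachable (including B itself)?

19

BFS from B visits: B, C, E, I, J, L, N, O, Q, R, S, P, A, D, H, K, G, F, M
Reachable nodes: 19 of 23 total.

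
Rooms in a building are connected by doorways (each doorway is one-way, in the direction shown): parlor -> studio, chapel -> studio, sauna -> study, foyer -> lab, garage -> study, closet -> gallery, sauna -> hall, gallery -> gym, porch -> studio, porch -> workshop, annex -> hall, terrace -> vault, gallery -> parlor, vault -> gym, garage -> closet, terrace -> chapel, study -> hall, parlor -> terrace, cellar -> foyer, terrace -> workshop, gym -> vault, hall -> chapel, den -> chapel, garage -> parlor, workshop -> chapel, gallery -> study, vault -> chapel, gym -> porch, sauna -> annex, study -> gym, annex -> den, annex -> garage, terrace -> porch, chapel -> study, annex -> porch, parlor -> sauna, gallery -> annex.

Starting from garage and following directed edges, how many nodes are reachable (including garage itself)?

16

BFS from garage visits: garage, study, parlor, closet, hall, gym, terrace, studio, sauna, gallery, chapel, vault, porch, workshop, annex, den
Reachable nodes: 16 of 19 total.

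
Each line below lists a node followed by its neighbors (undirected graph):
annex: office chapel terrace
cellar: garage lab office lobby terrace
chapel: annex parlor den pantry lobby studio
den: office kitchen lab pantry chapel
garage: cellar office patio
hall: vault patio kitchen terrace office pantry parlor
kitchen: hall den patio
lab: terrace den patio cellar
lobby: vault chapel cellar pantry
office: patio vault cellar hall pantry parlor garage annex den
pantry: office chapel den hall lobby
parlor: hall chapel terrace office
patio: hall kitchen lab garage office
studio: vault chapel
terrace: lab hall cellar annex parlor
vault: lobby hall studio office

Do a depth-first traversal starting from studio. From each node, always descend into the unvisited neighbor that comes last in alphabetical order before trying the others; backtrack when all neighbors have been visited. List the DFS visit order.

studio → vault → office → patio → lab → terrace → parlor → hall → pantry → lobby → chapel → den → kitchen → annex → cellar → garage

Visit studio
studio → vault
vault → office
office → patio
patio → lab
lab → terrace
terrace → parlor
parlor → hall
hall → pantry
pantry → lobby
lobby → chapel
chapel → den
den → kitchen
chapel → annex
lobby → cellar
cellar → garage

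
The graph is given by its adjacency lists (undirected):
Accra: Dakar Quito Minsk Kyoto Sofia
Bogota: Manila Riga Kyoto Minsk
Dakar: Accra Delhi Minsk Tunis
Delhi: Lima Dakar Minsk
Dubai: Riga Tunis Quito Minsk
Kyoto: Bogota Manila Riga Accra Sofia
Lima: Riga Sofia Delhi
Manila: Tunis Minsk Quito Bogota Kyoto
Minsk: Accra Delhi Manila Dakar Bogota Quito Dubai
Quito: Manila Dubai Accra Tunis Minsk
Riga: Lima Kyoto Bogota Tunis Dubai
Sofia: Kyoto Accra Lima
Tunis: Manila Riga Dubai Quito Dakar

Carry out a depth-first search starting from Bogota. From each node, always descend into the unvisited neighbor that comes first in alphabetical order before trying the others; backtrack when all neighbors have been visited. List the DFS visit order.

Bogota -> Kyoto -> Accra -> Dakar -> Delhi -> Lima -> Riga -> Dubai -> Minsk -> Manila -> Quito -> Tunis -> Sofia

Visit Bogota
Bogota → Kyoto
Kyoto → Accra
Accra → Dakar
Dakar → Delhi
Delhi → Lima
Lima → Riga
Riga → Dubai
Dubai → Minsk
Minsk → Manila
Manila → Quito
Quito → Tunis
Lima → Sofia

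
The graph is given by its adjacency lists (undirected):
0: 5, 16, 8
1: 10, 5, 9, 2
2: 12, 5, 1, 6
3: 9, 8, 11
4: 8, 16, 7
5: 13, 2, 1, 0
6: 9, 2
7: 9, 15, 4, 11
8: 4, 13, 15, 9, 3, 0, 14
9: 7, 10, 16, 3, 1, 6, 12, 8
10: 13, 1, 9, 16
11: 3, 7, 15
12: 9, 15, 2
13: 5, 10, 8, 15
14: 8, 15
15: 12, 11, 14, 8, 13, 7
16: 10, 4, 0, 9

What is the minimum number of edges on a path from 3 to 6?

2

Level 0: 3
Level 1: 8, 9, 11
Level 2: 0, 1, 4, 6, 7, 10, 12, 13, 14, 15, 16
Level 3: 2, 5
6 first appears at level 2.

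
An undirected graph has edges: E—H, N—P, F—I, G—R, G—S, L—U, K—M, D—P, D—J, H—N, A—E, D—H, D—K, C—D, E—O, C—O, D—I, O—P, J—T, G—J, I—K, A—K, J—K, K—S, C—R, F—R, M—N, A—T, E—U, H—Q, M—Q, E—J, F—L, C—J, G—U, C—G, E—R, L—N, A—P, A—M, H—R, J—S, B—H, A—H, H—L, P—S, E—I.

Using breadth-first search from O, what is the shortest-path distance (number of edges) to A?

2

Level 0: O
Level 1: C, E, P
Level 2: A, D, G, H, I, J, N, R, S, U
Level 3: B, F, K, L, M, Q, T
A first appears at level 2.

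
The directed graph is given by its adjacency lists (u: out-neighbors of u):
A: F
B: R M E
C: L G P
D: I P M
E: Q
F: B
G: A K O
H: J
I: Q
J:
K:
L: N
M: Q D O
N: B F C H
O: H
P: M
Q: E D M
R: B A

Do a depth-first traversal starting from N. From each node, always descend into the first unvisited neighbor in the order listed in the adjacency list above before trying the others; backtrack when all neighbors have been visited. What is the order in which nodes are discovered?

N → B → R → A → F → M → Q → E → D → I → P → O → H → J → C → L → G → K

Visit N
N → B
B → R
R → A
A → F
B → M
M → Q
Q → E
Q → D
D → I
D → P
M → O
O → H
H → J
N → C
C → L
C → G
G → K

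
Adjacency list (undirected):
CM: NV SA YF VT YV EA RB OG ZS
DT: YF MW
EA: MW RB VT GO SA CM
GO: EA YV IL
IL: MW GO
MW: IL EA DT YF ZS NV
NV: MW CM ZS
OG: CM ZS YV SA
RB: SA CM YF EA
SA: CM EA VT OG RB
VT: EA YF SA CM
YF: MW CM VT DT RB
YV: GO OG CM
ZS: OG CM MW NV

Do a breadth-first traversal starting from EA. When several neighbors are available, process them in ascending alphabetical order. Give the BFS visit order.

Visit EA; enqueue CM, GO, MW, RB, SA, VT → queue [CM, GO, MW, RB, SA, VT]
Visit CM; enqueue NV, OG, YF, YV, ZS → queue [GO, MW, RB, SA, VT, NV, OG, YF, YV, ZS]
Visit GO; enqueue IL → queue [MW, RB, SA, VT, NV, OG, YF, YV, ZS, IL]
Visit MW; enqueue DT → queue [RB, SA, VT, NV, OG, YF, YV, ZS, IL, DT]
Visit RB → queue [SA, VT, NV, OG, YF, YV, ZS, IL, DT]
Visit SA → queue [VT, NV, OG, YF, YV, ZS, IL, DT]
Visit VT → queue [NV, OG, YF, YV, ZS, IL, DT]
Visit NV → queue [OG, YF, YV, ZS, IL, DT]
Visit OG → queue [YF, YV, ZS, IL, DT]
Visit YF → queue [YV, ZS, IL, DT]
Visit YV → queue [ZS, IL, DT]
Visit ZS → queue [IL, DT]
Visit IL → queue [DT]
Visit DT → queue []

EA, CM, GO, MW, RB, SA, VT, NV, OG, YF, YV, ZS, IL, DT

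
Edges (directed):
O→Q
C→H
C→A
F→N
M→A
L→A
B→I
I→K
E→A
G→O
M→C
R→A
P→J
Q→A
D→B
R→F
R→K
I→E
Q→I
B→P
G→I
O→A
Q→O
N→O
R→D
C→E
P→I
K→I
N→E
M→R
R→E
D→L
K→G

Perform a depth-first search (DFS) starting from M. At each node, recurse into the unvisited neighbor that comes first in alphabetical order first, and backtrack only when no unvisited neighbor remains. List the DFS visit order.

Visit M
M → A
M → C
C → E
C → H
M → R
R → D
D → B
B → I
I → K
K → G
G → O
O → Q
B → P
P → J
D → L
R → F
F → N

M, A, C, E, H, R, D, B, I, K, G, O, Q, P, J, L, F, N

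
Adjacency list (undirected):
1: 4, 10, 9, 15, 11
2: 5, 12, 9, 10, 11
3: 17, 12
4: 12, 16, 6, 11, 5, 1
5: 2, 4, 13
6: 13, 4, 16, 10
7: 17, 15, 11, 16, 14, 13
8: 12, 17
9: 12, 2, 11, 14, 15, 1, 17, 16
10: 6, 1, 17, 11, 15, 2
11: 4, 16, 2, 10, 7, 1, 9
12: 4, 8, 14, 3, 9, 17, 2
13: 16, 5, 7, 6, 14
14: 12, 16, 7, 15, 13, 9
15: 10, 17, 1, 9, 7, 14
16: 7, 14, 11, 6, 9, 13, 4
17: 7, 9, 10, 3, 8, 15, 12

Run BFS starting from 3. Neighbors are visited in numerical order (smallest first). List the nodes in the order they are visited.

3, 12, 17, 2, 4, 8, 9, 14, 7, 10, 15, 5, 11, 1, 6, 16, 13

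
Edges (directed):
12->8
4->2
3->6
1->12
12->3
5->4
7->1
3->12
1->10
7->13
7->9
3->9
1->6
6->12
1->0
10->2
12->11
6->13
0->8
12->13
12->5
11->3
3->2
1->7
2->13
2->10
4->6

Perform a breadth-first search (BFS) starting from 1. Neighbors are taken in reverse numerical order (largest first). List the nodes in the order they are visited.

1, 12, 10, 7, 6, 0, 13, 11, 8, 5, 3, 2, 9, 4

Visit 1; enqueue 12, 10, 7, 6, 0 → queue [12, 10, 7, 6, 0]
Visit 12; enqueue 13, 11, 8, 5, 3 → queue [10, 7, 6, 0, 13, 11, 8, 5, 3]
Visit 10; enqueue 2 → queue [7, 6, 0, 13, 11, 8, 5, 3, 2]
Visit 7; enqueue 9 → queue [6, 0, 13, 11, 8, 5, 3, 2, 9]
Visit 6 → queue [0, 13, 11, 8, 5, 3, 2, 9]
Visit 0 → queue [13, 11, 8, 5, 3, 2, 9]
Visit 13 → queue [11, 8, 5, 3, 2, 9]
Visit 11 → queue [8, 5, 3, 2, 9]
Visit 8 → queue [5, 3, 2, 9]
Visit 5; enqueue 4 → queue [3, 2, 9, 4]
Visit 3 → queue [2, 9, 4]
Visit 2 → queue [9, 4]
Visit 9 → queue [4]
Visit 4 → queue []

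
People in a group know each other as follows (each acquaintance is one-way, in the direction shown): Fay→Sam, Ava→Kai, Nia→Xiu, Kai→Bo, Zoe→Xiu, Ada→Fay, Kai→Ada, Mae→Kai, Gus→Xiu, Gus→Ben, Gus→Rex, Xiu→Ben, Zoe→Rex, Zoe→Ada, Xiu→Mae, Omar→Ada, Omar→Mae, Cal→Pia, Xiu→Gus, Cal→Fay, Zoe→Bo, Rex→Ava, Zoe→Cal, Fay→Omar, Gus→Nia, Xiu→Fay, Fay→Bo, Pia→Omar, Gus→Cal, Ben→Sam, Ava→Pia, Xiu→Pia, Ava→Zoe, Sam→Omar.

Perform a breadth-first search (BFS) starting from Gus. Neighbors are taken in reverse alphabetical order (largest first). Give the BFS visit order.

Gus → Xiu → Rex → Nia → Cal → Ben → Pia → Mae → Fay → Ava → Sam → Omar → Kai → Bo → Zoe → Ada

Visit Gus; enqueue Xiu, Rex, Nia, Cal, Ben → queue [Xiu, Rex, Nia, Cal, Ben]
Visit Xiu; enqueue Pia, Mae, Fay → queue [Rex, Nia, Cal, Ben, Pia, Mae, Fay]
Visit Rex; enqueue Ava → queue [Nia, Cal, Ben, Pia, Mae, Fay, Ava]
Visit Nia → queue [Cal, Ben, Pia, Mae, Fay, Ava]
Visit Cal → queue [Ben, Pia, Mae, Fay, Ava]
Visit Ben; enqueue Sam → queue [Pia, Mae, Fay, Ava, Sam]
Visit Pia; enqueue Omar → queue [Mae, Fay, Ava, Sam, Omar]
Visit Mae; enqueue Kai → queue [Fay, Ava, Sam, Omar, Kai]
Visit Fay; enqueue Bo → queue [Ava, Sam, Omar, Kai, Bo]
Visit Ava; enqueue Zoe → queue [Sam, Omar, Kai, Bo, Zoe]
Visit Sam → queue [Omar, Kai, Bo, Zoe]
Visit Omar; enqueue Ada → queue [Kai, Bo, Zoe, Ada]
Visit Kai → queue [Bo, Zoe, Ada]
Visit Bo → queue [Zoe, Ada]
Visit Zoe → queue [Ada]
Visit Ada → queue []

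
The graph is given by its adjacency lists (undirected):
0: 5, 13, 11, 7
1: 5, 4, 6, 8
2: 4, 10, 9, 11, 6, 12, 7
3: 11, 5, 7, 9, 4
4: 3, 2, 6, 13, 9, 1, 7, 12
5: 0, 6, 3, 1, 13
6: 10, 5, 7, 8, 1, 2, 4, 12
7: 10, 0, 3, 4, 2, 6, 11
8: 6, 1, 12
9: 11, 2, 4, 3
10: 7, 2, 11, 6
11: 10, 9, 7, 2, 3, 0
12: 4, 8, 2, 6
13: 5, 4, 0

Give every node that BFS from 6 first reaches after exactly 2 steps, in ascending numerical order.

0, 3, 9, 11, 13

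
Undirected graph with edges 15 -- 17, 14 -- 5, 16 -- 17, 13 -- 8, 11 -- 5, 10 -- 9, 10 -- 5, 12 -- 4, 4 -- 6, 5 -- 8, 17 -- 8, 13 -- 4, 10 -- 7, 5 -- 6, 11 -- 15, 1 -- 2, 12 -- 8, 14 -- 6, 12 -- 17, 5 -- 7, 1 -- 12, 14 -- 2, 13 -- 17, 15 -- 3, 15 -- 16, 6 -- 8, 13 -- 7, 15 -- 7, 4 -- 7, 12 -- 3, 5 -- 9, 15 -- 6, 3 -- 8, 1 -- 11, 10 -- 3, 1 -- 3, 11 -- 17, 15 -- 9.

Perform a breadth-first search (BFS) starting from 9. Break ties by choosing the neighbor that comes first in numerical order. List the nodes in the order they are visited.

9, 5, 10, 15, 6, 7, 8, 11, 14, 3, 16, 17, 4, 13, 12, 1, 2

Visit 9; enqueue 5, 10, 15 → queue [5, 10, 15]
Visit 5; enqueue 6, 7, 8, 11, 14 → queue [10, 15, 6, 7, 8, 11, 14]
Visit 10; enqueue 3 → queue [15, 6, 7, 8, 11, 14, 3]
Visit 15; enqueue 16, 17 → queue [6, 7, 8, 11, 14, 3, 16, 17]
Visit 6; enqueue 4 → queue [7, 8, 11, 14, 3, 16, 17, 4]
Visit 7; enqueue 13 → queue [8, 11, 14, 3, 16, 17, 4, 13]
Visit 8; enqueue 12 → queue [11, 14, 3, 16, 17, 4, 13, 12]
Visit 11; enqueue 1 → queue [14, 3, 16, 17, 4, 13, 12, 1]
Visit 14; enqueue 2 → queue [3, 16, 17, 4, 13, 12, 1, 2]
Visit 3 → queue [16, 17, 4, 13, 12, 1, 2]
Visit 16 → queue [17, 4, 13, 12, 1, 2]
Visit 17 → queue [4, 13, 12, 1, 2]
Visit 4 → queue [13, 12, 1, 2]
Visit 13 → queue [12, 1, 2]
Visit 12 → queue [1, 2]
Visit 1 → queue [2]
Visit 2 → queue []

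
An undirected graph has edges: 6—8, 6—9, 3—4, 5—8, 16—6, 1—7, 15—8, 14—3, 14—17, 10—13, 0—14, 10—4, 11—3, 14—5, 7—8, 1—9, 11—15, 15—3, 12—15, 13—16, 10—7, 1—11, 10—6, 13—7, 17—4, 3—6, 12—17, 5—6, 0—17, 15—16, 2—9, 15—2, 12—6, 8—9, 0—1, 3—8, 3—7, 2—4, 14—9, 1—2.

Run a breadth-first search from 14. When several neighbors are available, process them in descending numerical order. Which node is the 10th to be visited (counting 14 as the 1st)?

6

Visit 14; enqueue 17, 9, 5, 3, 0 → queue [17, 9, 5, 3, 0]
Visit 17; enqueue 12, 4 → queue [9, 5, 3, 0, 12, 4]
Visit 9; enqueue 8, 6, 2, 1 → queue [5, 3, 0, 12, 4, 8, 6, 2, 1]
Visit 5 → queue [3, 0, 12, 4, 8, 6, 2, 1]
Visit 3; enqueue 15, 11, 7 → queue [0, 12, 4, 8, 6, 2, 1, 15, 11, 7]
Visit 0 → queue [12, 4, 8, 6, 2, 1, 15, 11, 7]
Visit 12 → queue [4, 8, 6, 2, 1, 15, 11, 7]
Visit 4; enqueue 10 → queue [8, 6, 2, 1, 15, 11, 7, 10]
Visit 8 → queue [6, 2, 1, 15, 11, 7, 10]
Visit 6; enqueue 16 → queue [2, 1, 15, 11, 7, 10, 16]
Visit 2 → queue [1, 15, 11, 7, 10, 16]
Visit 1 → queue [15, 11, 7, 10, 16]
Visit 15 → queue [11, 7, 10, 16]
Visit 11 → queue [7, 10, 16]
Visit 7; enqueue 13 → queue [10, 16, 13]
Visit 10 → queue [16, 13]
Visit 16 → queue [13]
Visit 13 → queue []

Visit order: 14, 17, 9, 5, 3, 0, 12, 4, 8, 6, 2, 1, 15, 11, 7, 10, 16, 13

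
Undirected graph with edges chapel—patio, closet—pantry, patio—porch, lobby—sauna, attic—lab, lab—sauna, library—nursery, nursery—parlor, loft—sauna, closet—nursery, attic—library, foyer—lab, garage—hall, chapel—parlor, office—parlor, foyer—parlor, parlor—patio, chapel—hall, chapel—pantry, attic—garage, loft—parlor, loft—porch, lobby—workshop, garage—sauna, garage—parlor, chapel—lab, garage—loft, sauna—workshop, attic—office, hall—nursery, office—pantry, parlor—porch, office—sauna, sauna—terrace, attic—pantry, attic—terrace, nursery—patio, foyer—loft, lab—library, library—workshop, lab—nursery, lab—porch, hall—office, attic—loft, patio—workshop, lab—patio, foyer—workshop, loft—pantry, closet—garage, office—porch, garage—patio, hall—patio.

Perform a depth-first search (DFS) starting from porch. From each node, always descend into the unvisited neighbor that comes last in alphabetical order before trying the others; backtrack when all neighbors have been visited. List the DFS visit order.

Visit porch
porch → patio
patio → workshop
workshop → sauna
sauna → terrace
terrace → attic
attic → pantry
pantry → office
office → parlor
parlor → nursery
nursery → library
library → lab
lab → foyer
foyer → loft
loft → garage
garage → hall
hall → chapel
garage → closet
sauna → lobby

porch, patio, workshop, sauna, terrace, attic, pantry, office, parlor, nursery, library, lab, foyer, loft, garage, hall, chapel, closet, lobby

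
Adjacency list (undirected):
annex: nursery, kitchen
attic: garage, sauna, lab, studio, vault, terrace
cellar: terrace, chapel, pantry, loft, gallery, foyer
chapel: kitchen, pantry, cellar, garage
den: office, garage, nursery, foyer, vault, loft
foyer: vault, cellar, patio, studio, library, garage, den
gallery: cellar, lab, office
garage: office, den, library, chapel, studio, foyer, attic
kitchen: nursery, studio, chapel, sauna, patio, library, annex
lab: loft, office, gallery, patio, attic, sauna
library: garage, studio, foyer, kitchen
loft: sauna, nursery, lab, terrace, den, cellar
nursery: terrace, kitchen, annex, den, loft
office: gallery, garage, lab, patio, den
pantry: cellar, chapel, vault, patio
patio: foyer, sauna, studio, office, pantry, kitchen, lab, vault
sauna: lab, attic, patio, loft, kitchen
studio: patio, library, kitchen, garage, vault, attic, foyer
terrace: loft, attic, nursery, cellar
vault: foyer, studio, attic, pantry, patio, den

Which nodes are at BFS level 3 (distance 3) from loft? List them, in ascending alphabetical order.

Level 0: loft
Level 1: cellar, den, lab, nursery, sauna, terrace
Level 2: annex, attic, chapel, foyer, gallery, garage, kitchen, office, pantry, patio, vault
Level 3: library, studio

library, studio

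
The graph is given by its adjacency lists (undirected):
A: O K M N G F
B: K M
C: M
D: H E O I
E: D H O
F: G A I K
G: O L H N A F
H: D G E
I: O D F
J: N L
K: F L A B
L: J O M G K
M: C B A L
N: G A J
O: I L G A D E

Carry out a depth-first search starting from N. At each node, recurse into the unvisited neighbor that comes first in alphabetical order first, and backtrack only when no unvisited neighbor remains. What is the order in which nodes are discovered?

N A F G H D E O I L J K B M C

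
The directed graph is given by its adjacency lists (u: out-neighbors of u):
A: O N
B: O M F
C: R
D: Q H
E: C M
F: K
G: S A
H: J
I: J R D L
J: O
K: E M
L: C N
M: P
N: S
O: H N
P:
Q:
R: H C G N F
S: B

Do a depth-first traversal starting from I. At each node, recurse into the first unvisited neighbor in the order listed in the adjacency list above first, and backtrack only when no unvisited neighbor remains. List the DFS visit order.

I J O H N S B M P F K E C R G A D Q L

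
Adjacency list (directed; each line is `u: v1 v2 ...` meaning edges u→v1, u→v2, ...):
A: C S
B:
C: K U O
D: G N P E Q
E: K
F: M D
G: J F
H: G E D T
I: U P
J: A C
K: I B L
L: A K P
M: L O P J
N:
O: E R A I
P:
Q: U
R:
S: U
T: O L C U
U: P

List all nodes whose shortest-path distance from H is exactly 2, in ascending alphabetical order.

C, F, J, K, L, N, O, P, Q, U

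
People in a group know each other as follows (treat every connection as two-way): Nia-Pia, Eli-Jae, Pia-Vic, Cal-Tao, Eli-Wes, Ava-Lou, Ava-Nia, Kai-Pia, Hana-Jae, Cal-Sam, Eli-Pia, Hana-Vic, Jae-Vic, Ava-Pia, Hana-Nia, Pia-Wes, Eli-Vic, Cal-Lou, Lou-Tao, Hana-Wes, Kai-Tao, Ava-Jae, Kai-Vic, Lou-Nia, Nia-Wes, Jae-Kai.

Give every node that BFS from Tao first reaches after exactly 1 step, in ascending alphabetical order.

Level 0: Tao
Level 1: Cal, Kai, Lou
Level 2: Ava, Jae, Nia, Pia, Sam, Vic
Level 3: Eli, Hana, Wes

Cal, Kai, Lou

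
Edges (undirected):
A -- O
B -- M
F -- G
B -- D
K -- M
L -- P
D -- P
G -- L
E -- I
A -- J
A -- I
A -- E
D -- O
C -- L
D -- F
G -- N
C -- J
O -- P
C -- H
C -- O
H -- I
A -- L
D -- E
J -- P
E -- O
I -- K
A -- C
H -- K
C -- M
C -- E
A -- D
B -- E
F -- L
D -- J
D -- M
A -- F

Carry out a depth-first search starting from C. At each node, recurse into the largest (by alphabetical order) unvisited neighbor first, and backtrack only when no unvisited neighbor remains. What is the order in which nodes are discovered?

Visit C
C → O
O → P
P → L
L → G
G → N
G → F
F → D
D → M
M → K
K → I
I → H
I → E
E → B
E → A
A → J

C O P L G N F D M K I H E B A J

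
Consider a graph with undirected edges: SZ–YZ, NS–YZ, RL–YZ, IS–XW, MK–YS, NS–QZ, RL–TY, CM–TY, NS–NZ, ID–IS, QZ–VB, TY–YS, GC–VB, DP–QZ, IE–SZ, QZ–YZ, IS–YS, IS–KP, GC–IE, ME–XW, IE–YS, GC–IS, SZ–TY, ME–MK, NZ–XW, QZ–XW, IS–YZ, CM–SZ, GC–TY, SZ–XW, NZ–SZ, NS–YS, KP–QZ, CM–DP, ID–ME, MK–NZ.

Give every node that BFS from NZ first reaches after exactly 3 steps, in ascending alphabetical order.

DP, GC, ID, KP, RL, VB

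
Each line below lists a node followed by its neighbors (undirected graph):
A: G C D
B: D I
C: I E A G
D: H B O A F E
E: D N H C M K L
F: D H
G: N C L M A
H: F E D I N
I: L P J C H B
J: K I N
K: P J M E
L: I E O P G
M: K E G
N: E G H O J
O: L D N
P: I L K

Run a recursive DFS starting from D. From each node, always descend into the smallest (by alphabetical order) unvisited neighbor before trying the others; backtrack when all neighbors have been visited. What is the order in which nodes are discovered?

Visit D
D → A
A → C
C → E
E → H
H → F
H → I
I → B
I → J
J → K
K → M
M → G
G → L
L → O
O → N
L → P

D -> A -> C -> E -> H -> F -> I -> B -> J -> K -> M -> G -> L -> O -> N -> P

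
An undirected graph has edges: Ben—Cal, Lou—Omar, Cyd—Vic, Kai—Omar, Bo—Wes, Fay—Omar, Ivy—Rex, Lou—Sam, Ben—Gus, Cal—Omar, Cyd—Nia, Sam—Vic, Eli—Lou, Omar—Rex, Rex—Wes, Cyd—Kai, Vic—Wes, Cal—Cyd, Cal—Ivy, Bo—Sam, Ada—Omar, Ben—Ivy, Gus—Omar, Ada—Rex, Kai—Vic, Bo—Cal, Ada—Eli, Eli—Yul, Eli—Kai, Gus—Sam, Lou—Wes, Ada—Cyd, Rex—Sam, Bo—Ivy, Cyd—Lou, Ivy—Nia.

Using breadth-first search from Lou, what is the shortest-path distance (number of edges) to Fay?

2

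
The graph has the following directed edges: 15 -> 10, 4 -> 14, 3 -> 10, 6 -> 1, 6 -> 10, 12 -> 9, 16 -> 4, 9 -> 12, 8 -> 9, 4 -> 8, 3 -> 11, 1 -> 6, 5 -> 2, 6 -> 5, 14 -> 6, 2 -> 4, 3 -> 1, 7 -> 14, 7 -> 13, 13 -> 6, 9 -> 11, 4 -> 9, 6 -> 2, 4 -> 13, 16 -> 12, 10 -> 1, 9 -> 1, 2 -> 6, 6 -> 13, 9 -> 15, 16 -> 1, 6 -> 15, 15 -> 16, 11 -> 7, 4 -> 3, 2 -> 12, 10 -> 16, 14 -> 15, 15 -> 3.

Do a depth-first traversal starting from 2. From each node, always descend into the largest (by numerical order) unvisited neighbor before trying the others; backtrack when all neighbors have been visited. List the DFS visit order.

2, 12, 9, 15, 16, 4, 14, 6, 13, 10, 1, 5, 8, 3, 11, 7

Visit 2
2 → 12
12 → 9
9 → 15
15 → 16
16 → 4
4 → 14
14 → 6
6 → 13
6 → 10
10 → 1
6 → 5
4 → 8
4 → 3
3 → 11
11 → 7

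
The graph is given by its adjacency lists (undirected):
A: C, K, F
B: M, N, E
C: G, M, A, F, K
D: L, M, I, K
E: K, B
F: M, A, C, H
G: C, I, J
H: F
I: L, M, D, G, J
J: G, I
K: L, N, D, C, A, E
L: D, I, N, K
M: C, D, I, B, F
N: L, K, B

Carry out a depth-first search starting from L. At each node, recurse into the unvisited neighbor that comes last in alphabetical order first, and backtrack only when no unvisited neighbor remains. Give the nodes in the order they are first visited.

L → N → K → E → B → M → I → J → G → C → F → H → A → D

Visit L
L → N
N → K
K → E
E → B
B → M
M → I
I → J
J → G
G → C
C → F
F → H
F → A
I → D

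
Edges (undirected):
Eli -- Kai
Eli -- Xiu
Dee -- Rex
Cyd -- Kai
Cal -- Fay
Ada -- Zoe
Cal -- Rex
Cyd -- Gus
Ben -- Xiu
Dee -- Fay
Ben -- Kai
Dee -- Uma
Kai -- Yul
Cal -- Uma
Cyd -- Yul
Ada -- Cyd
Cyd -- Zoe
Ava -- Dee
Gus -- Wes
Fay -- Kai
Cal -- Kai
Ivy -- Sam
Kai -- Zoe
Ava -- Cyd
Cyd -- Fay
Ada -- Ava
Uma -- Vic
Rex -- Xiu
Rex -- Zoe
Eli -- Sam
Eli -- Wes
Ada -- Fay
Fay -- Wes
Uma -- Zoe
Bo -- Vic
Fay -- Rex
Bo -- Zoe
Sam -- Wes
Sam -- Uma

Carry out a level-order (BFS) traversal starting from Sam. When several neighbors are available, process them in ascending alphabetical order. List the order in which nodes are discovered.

Sam Eli Ivy Uma Wes Kai Xiu Cal Dee Vic Zoe Fay Gus Ben Cyd Yul Rex Ava Bo Ada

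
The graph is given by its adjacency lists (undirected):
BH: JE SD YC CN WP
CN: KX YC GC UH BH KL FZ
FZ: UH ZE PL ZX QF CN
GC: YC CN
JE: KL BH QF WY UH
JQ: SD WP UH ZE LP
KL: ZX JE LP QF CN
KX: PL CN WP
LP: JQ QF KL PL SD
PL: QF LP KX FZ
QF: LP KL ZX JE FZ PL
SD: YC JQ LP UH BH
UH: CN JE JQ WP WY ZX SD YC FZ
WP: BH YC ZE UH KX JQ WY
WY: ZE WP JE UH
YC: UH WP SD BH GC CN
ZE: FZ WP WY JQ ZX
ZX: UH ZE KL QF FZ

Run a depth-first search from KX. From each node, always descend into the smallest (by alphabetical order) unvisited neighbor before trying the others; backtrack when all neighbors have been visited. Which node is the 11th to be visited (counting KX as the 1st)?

Visit KX
KX → CN
CN → BH
BH → JE
JE → KL
KL → LP
LP → JQ
JQ → SD
SD → UH
UH → FZ
FZ → PL
PL → QF
QF → ZX
ZX → ZE
ZE → WP
WP → WY
WP → YC
YC → GC

Visit order: KX, CN, BH, JE, KL, LP, JQ, SD, UH, FZ, PL, QF, ZX, ZE, WP, WY, YC, GC

PL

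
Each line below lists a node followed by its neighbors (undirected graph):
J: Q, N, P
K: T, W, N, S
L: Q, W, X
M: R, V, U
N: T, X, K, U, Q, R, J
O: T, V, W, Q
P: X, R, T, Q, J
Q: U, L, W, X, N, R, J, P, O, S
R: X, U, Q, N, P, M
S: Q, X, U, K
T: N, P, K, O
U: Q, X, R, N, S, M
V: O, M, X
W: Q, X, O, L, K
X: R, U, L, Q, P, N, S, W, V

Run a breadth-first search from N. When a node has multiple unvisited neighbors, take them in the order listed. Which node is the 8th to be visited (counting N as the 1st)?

J

Visit N; enqueue T, X, K, U, Q, R, J → queue [T, X, K, U, Q, R, J]
Visit T; enqueue P, O → queue [X, K, U, Q, R, J, P, O]
Visit X; enqueue L, S, W, V → queue [K, U, Q, R, J, P, O, L, S, W, V]
Visit K → queue [U, Q, R, J, P, O, L, S, W, V]
Visit U; enqueue M → queue [Q, R, J, P, O, L, S, W, V, M]
Visit Q → queue [R, J, P, O, L, S, W, V, M]
Visit R → queue [J, P, O, L, S, W, V, M]
Visit J → queue [P, O, L, S, W, V, M]
Visit P → queue [O, L, S, W, V, M]
Visit O → queue [L, S, W, V, M]
Visit L → queue [S, W, V, M]
Visit S → queue [W, V, M]
Visit W → queue [V, M]
Visit V → queue [M]
Visit M → queue []

Visit order: N, T, X, K, U, Q, R, J, P, O, L, S, W, V, M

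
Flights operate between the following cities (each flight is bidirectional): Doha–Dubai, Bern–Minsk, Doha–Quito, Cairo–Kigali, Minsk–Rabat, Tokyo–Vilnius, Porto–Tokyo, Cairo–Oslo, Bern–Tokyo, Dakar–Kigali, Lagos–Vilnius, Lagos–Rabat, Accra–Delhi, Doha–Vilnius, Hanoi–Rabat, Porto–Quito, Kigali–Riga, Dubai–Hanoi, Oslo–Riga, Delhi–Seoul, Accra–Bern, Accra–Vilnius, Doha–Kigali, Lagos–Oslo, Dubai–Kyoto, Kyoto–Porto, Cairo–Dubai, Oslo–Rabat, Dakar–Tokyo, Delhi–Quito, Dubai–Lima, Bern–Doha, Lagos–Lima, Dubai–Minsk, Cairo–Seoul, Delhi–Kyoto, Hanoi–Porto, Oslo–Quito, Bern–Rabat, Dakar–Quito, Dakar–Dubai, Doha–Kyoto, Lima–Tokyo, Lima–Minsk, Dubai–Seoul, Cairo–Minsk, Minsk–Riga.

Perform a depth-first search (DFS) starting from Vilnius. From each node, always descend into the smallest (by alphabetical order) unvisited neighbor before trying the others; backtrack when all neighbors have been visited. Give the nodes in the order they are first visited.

Vilnius Accra Bern Doha Dubai Cairo Kigali Dakar Quito Delhi Kyoto Porto Hanoi Rabat Lagos Lima Minsk Riga Oslo Tokyo Seoul

Visit Vilnius
Vilnius → Accra
Accra → Bern
Bern → Doha
Doha → Dubai
Dubai → Cairo
Cairo → Kigali
Kigali → Dakar
Dakar → Quito
Quito → Delhi
Delhi → Kyoto
Kyoto → Porto
Porto → Hanoi
Hanoi → Rabat
Rabat → Lagos
Lagos → Lima
Lima → Minsk
Minsk → Riga
Riga → Oslo
Lima → Tokyo
Delhi → Seoul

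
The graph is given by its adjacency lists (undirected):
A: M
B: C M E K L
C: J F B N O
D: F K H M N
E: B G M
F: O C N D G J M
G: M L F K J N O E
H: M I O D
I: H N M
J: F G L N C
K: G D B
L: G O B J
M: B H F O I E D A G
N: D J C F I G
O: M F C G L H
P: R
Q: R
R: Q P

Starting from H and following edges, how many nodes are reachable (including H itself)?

15

BFS from H visits: H, M, I, O, D, B, F, E, A, G, N, C, L, K, J
Reachable nodes: 15 of 18 total.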